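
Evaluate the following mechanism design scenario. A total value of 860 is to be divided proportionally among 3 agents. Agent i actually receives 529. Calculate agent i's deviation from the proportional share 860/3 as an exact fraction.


Step 1: Proportional share = 860/3
Step 2: Agent's actual allocation = 529
Step 3: Excess = 529 - 860/3 = 727/3

727/3


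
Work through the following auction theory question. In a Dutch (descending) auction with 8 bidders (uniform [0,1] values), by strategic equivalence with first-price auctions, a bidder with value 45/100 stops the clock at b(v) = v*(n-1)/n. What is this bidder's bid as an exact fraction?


Step 1: Dutch auctions are strategically equivalent to first-price auctions
Step 2: The equilibrium bid is b(v) = v*(n-1)/n
Step 3: b = 9/20 * 7/8
Step 4: b = 63/160

63/160


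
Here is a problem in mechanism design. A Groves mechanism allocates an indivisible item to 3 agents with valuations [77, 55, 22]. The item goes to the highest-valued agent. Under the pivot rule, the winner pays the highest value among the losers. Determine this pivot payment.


Step 1: The efficient winner is agent 0 with value 77
Step 2: Other agents' values: [55, 22]
Step 3: Pivot payment = max(others) = 55
Step 4: The winner pays 55

55


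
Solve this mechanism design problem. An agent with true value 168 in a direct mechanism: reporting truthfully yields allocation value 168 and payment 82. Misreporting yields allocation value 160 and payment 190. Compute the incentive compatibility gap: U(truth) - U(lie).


Step 1: U(truth) = value - payment = 168 - 82 = 86
Step 2: U(lie) = allocation - payment = 160 - 190 = -30
Step 3: IC gap = 86 - (-30) = 116

116


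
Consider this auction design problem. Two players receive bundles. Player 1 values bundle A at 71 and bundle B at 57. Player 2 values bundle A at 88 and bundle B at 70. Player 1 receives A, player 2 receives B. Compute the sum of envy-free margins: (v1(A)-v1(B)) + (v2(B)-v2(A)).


Step 1: Player 1's margin = v1(A) - v1(B) = 71 - 57 = 14
Step 2: Player 2's margin = v2(B) - v2(A) = 70 - 88 = -18
Step 3: Total margin = 14 + -18 = -4

-4


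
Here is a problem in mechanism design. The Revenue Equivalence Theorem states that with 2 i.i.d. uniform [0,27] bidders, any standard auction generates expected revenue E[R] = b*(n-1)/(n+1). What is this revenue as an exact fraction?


Step 1: By Revenue Equivalence, expected revenue = b*(n-1)/(n+1)
Step 2: Substituting n = 2, b = 27
Step 3: Revenue = 27*(2-1)/(2+1) = 27*1/3
Step 4: Revenue = 27/3 = 9

9


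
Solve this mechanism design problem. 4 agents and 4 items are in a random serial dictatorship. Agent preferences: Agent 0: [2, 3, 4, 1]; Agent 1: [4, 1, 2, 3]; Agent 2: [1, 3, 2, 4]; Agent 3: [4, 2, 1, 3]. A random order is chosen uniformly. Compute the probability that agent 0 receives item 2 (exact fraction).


Step 1: Agent 0 wants item 2
Step 2: There are 24 possible orderings of agents
Step 3: In 18 orderings, agent 0 gets item 2
Step 4: Probability = 18/24 = 3/4

3/4


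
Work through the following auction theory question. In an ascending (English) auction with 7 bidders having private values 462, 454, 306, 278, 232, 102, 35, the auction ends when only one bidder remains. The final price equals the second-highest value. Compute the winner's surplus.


Step 1: Identify the highest value: 462
Step 2: Identify the second-highest value: 454
Step 3: The final price = second-highest value = 454
Step 4: Surplus = 462 - 454 = 8

8


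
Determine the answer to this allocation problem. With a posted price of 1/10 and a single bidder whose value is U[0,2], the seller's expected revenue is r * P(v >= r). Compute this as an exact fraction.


Step 1: Posted price r = 1/10, value support [0,2]
Step 2: P(v >= r) = (2 - 1/10)/2 = 19/20
Step 3: Expected revenue = r * P(v >= r) = 1/10 * 19/20
Step 4: Revenue = 19/200

19/200


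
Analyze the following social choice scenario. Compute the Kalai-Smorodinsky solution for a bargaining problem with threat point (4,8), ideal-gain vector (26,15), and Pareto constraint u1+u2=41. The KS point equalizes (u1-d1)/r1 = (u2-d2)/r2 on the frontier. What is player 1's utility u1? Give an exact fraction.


Step 1: At the KS point, (u1-d1)/r1 = (u2-d2)/r2 = t and u1+u2 = 41
Step 2: u1 = d1 + r1*t and u2 = d2 + r2*t, so (d1 + r1*t) + (d2 + r2*t) = 41
Step 3: t = (41 - 4 - 8)/(26 + 15) = 29/41
Step 4: u1 = d1 + r1*t = 4 + 26 * 29/41 = 918/41
Step 5: (Check: u2 = d2 + r2*t = 763/41; u1+u2 = 918/41 + 763/41 = 41, on the frontier.)

918/41


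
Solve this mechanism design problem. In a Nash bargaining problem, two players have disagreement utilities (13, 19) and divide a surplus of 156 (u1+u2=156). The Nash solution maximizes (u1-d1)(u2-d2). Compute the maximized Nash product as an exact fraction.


Step 1: The Nash solution splits surplus symmetrically above the disagreement point
Step 2: u1 = (total + d1 - d2)/2 = (156 + 13 - 19)/2 = 75
Step 3: u2 = (total - d1 + d2)/2 = (156 - 13 + 19)/2 = 81
Step 4: Nash product = (75 - 13) * (81 - 19)
Step 5: = 62 * 62 = 3844

3844


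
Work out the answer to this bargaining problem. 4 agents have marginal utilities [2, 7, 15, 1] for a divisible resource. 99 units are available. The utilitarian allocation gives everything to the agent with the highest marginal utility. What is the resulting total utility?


Step 1: The marginal utilities are [2, 7, 15, 1]
Step 2: The highest marginal utility is 15
Step 3: All 99 units go to that agent
Step 4: Total utility = 15 * 99 = 1485

1485


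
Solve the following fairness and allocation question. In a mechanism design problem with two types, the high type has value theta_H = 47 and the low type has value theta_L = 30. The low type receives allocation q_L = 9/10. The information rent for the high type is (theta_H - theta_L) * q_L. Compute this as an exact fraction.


Step 1: theta_H - theta_L = 47 - 30 = 17
Step 2: Information rent = (theta_H - theta_L) * q_L
Step 3: = 17 * 9/10
Step 4: = 153/10

153/10


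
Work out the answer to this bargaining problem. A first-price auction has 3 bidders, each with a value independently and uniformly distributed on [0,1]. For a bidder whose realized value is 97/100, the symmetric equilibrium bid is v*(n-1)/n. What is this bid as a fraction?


Step 1: The symmetric BNE bidding function is b(v) = v * (n-1) / n
Step 2: Substitute v = 97/100 and n = 3
Step 3: b = 97/100 * 2/3
Step 4: b = 97/150

97/150


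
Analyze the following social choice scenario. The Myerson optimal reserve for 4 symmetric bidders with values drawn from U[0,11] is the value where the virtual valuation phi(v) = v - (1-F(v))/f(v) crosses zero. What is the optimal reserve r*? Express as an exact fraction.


Step 1: For U[0,11], F(v) = v/11 and f(v) = 1/11
Step 2: phi(v) = v - (1 - v/11)/(1/11) = v - (11 - v) = 2v - 11
Step 3: Set phi(r*) = 0: 2r* - 11 = 0
Step 4: r* = 11/2 (the number of bidders n = 4 does not enter)

11/2


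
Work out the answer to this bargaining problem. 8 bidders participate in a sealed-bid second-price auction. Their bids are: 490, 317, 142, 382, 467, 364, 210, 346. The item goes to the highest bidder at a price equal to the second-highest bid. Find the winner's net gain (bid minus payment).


Step 1: Sort bids in descending order: 490, 467, 382, 364, 346, 317, 210, 142
Step 2: The winning bid is the highest: 490
Step 3: The payment equals the second-highest bid: 467
Step 4: Surplus = winner's bid - payment = 490 - 467 = 23

23


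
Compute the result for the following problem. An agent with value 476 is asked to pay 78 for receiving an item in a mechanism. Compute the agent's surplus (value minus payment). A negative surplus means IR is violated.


Step 1: Surplus = value - payment = 476 - 78 = 398
Step 2: IR is satisfied (surplus >= 0)

398


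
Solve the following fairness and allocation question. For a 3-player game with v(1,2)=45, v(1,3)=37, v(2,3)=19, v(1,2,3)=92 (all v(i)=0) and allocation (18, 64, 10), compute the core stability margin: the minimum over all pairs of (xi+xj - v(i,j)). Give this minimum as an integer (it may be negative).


Step 1: Slack for coalition (1,2): x1+x2 - v12 = 82 - 45 = 37
Step 2: Slack for coalition (1,3): x1+x3 - v13 = 28 - 37 = -9
Step 3: Slack for coalition (2,3): x2+x3 - v23 = 74 - 19 = 55
Step 4: Minimum slack = min(37, -9, 55) = -9, attained by (1,3); coalition (1,3) can block (slack < 0), so the allocation is not in the core

-9


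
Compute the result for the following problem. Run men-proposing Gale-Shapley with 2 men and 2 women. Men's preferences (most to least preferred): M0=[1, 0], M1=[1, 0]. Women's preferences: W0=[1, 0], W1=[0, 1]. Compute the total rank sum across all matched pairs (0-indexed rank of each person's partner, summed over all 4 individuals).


Step 1: Run Gale-Shapley (men propose, women hold best offer):
  M0 proposes to W1; she accepts
  M1 proposes to W1; rejected
  M1 proposes to W0; she accepts
Step 2: Final matching: W0-M1, W1-M0
Step 3: 0-indexed ranks (man's rank of his match, then woman's): 1 + 0 + 0 + 0
Step 4: Total rank sum = 1

1


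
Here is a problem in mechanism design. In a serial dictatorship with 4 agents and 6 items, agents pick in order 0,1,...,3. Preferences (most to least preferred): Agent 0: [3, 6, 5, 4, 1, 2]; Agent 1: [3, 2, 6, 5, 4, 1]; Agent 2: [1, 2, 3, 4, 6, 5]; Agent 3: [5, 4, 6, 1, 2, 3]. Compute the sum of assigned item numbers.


Step 1: Agent 0 picks item 3
Step 2: Agent 1 picks item 2
Step 3: Agent 2 picks item 1
Step 4: Agent 3 picks item 5
Step 5: Sum = 3 + 2 + 1 + 5 = 11

11


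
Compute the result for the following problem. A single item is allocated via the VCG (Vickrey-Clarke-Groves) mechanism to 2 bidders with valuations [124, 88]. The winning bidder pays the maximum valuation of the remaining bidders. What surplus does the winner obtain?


Step 1: The winner is the agent with the highest value: agent 0 with value 124
Step 2: Values of other agents: [88]
Step 3: VCG payment = max of others' values = 88
Step 4: Surplus = 124 - 88 = 36

36


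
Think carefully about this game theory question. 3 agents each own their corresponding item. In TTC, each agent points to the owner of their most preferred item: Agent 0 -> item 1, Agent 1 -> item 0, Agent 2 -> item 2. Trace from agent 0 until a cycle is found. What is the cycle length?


Step 1: Trace the pointer graph from agent 0: 0 -> 1 -> 0
Step 2: A cycle is detected when we revisit agent 0
Step 3: The cycle is: 0 -> 1 -> 0
Step 4: Cycle length = 2

2


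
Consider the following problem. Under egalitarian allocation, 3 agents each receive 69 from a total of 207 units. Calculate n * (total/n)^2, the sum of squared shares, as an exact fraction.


Step 1: Each agent's share = 207/3 = 69
Step 2: Square of each share = (69)^2 = 4761
Step 3: Sum of squares = 3 * 4761 = 14283

14283


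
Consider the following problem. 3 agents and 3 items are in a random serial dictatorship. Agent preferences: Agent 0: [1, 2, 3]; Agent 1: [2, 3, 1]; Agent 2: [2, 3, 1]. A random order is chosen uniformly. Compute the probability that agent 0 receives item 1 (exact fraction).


Step 1: Agent 0 wants item 1
Step 2: There are 6 possible orderings of agents
Step 3: In 6 orderings, agent 0 gets item 1
Step 4: Probability = 6/6 = 1

1


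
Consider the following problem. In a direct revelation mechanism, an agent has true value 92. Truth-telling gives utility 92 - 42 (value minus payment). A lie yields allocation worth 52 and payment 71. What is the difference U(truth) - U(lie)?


Step 1: U(truth) = value - payment = 92 - 42 = 50
Step 2: U(lie) = allocation - payment = 52 - 71 = -19
Step 3: IC gap = 50 - (-19) = 69

69


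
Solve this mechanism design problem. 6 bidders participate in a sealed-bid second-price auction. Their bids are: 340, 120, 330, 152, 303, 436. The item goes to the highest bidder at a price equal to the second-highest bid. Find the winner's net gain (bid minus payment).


Step 1: Sort bids in descending order: 436, 340, 330, 303, 152, 120
Step 2: The winning bid is the highest: 436
Step 3: The payment equals the second-highest bid: 340
Step 4: Surplus = winner's bid - payment = 436 - 340 = 96

96


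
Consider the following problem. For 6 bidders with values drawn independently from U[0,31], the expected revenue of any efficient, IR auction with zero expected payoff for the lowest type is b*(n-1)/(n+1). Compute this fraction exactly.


Step 1: By Revenue Equivalence, expected revenue = b*(n-1)/(n+1)
Step 2: Substituting n = 6, b = 31
Step 3: Revenue = 31*(6-1)/(6+1) = 31*5/7
Step 4: Revenue = 155/7

155/7


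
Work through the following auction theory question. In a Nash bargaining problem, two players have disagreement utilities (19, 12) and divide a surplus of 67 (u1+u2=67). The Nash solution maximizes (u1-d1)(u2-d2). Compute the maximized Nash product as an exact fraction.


Step 1: The Nash solution splits surplus symmetrically above the disagreement point
Step 2: u1 = (total + d1 - d2)/2 = (67 + 19 - 12)/2 = 37
Step 3: u2 = (total - d1 + d2)/2 = (67 - 19 + 12)/2 = 30
Step 4: Nash product = (37 - 19) * (30 - 12)
Step 5: = 18 * 18 = 324

324


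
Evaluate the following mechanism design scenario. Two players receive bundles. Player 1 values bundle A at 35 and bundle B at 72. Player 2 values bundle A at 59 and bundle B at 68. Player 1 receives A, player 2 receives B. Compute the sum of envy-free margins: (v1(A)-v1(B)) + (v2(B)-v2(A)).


Step 1: Player 1's margin = v1(A) - v1(B) = 35 - 72 = -37
Step 2: Player 2's margin = v2(B) - v2(A) = 68 - 59 = 9
Step 3: Total margin = -37 + 9 = -28

-28


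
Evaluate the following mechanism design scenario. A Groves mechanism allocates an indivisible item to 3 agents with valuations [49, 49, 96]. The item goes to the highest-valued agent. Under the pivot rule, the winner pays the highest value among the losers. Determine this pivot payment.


Step 1: The efficient winner is agent 2 with value 96
Step 2: Other agents' values: [49, 49]
Step 3: Pivot payment = max(others) = 49
Step 4: The winner pays 49

49


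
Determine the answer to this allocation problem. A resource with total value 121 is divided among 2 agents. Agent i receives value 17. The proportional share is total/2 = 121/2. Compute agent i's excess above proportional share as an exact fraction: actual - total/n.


Step 1: Proportional share = 121/2
Step 2: Agent's actual allocation = 17
Step 3: Excess = 17 - 121/2 = -87/2

-87/2


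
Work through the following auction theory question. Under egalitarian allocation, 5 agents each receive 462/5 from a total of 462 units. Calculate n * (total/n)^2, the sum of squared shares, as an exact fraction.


Step 1: Each agent's share = 462/5
Step 2: Square of each share = (462/5)^2 = 213444/25
Step 3: Sum of squares = 5 * 213444/25 = 213444/5

213444/5


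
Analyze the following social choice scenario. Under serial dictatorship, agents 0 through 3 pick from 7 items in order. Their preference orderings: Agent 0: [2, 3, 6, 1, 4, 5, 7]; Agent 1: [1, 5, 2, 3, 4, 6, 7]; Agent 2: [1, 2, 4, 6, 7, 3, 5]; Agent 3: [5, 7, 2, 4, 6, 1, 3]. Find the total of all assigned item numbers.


Step 1: Agent 0 picks item 2
Step 2: Agent 1 picks item 1
Step 3: Agent 2 picks item 4
Step 4: Agent 3 picks item 5
Step 5: Sum = 2 + 1 + 4 + 5 = 12

12


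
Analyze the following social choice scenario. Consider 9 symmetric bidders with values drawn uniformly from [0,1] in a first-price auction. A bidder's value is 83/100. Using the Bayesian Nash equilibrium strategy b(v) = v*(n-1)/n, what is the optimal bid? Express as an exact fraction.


Step 1: The symmetric BNE bidding function is b(v) = v * (n-1) / n
Step 2: Substitute v = 83/100 and n = 9
Step 3: b = 83/100 * 8/9
Step 4: b = 166/225

166/225


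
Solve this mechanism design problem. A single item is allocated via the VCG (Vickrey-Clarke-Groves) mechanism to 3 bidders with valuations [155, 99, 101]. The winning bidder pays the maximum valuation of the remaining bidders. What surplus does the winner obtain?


Step 1: The winner is the agent with the highest value: agent 0 with value 155
Step 2: Values of other agents: [99, 101]
Step 3: VCG payment = max of others' values = 101
Step 4: Surplus = 155 - 101 = 54

54


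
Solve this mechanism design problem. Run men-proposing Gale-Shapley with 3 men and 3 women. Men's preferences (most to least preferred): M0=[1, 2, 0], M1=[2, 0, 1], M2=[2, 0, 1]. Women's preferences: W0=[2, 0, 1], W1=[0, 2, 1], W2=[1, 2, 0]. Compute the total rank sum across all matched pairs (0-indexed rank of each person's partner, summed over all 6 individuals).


Step 1: Run Gale-Shapley (men propose, women hold best offer):
  M0 proposes to W1; she accepts
  M1 proposes to W2; she accepts
  M2 proposes to W2; rejected
  M2 proposes to W0; she accepts
Step 2: Final matching: W0-M2, W1-M0, W2-M1
Step 3: 0-indexed ranks (man's rank of his match, then woman's): 1 + 0 + 0 + 0 + 0 + 0
Step 4: Total rank sum = 1

1


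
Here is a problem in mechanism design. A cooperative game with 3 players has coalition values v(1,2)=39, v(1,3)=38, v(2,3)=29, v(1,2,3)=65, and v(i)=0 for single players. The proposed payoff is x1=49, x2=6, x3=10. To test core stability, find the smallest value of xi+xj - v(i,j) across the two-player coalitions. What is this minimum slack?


Step 1: Slack for coalition (1,2): x1+x2 - v12 = 55 - 39 = 16
Step 2: Slack for coalition (1,3): x1+x3 - v13 = 59 - 38 = 21
Step 3: Slack for coalition (2,3): x2+x3 - v23 = 16 - 29 = -13
Step 4: Minimum slack = min(16, 21, -13) = -13, attained by (2,3); coalition (2,3) can block (slack < 0), so the allocation is not in the core

-13


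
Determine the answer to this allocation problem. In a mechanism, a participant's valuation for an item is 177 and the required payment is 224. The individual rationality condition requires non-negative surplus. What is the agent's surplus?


Step 1: Surplus = value - payment = 177 - 224 = -47
Step 2: IR is violated (surplus < 0)

-47


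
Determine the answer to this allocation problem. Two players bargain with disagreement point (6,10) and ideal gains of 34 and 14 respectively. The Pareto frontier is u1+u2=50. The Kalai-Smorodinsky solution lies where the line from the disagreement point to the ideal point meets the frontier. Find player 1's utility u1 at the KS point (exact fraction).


Step 1: At the KS point, (u1-d1)/r1 = (u2-d2)/r2 = t and u1+u2 = 50
Step 2: u1 = d1 + r1*t and u2 = d2 + r2*t, so (d1 + r1*t) + (d2 + r2*t) = 50
Step 3: t = (50 - 6 - 10)/(34 + 14) = 34/48 = 17/24
Step 4: u1 = d1 + r1*t = 6 + 34 * 17/24 = 361/12
Step 5: (Check: u2 = d2 + r2*t = 239/12; u1+u2 = 361/12 + 239/12 = 50, on the frontier.)

361/12


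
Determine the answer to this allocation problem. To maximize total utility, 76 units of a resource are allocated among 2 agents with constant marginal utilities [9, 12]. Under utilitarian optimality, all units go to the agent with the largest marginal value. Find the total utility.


Step 1: The marginal utilities are [9, 12]
Step 2: The highest marginal utility is 12
Step 3: All 76 units go to that agent
Step 4: Total utility = 12 * 76 = 912

912


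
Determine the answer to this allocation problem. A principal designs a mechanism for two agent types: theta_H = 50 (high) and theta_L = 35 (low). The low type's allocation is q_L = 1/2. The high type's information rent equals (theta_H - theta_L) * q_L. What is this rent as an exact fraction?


Step 1: theta_H - theta_L = 50 - 35 = 15
Step 2: Information rent = (theta_H - theta_L) * q_L
Step 3: = 15 * 1/2
Step 4: = 15/2

15/2


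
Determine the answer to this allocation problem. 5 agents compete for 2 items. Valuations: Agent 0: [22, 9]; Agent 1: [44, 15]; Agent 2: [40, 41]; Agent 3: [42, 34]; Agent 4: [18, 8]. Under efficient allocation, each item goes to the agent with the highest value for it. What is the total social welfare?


Step 1: For each item, find the maximum value among all agents.
Step 2: Item 0 -> Agent 1 (value 44)
Step 3: Item 1 -> Agent 2 (value 41)
Step 4: Total welfare = 44 + 41 = 85

85


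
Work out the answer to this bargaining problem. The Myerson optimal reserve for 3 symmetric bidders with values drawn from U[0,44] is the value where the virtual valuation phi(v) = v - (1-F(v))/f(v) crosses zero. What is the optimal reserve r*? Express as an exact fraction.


Step 1: For U[0,44], F(v) = v/44 and f(v) = 1/44
Step 2: phi(v) = v - (1 - v/44)/(1/44) = v - (44 - v) = 2v - 44
Step 3: Set phi(r*) = 0: 2r* - 44 = 0
Step 4: r* = 44/2 = 22 (the number of bidders n = 3 does not enter)

22


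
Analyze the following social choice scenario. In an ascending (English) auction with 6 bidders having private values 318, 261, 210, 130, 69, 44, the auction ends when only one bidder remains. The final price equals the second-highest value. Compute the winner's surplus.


Step 1: Identify the highest value: 318
Step 2: Identify the second-highest value: 261
Step 3: The final price = second-highest value = 261
Step 4: Surplus = 318 - 261 = 57

57


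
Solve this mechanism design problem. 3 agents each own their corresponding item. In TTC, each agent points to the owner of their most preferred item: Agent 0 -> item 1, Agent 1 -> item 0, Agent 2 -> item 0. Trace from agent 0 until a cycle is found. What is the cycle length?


Step 1: Trace the pointer graph from agent 0: 0 -> 1 -> 0
Step 2: A cycle is detected when we revisit agent 0
Step 3: The cycle is: 0 -> 1 -> 0
Step 4: Cycle length = 2

2


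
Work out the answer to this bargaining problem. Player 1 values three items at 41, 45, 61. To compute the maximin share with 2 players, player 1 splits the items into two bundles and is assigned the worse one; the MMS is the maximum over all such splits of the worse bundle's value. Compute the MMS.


Step 1: Item values = 41, 45, 61
Step 2: Enumerate all 2-bundle partitions and take the smaller bundle:
  Partition 1: {41} vs {45,61} -> bundles 41, 106; min = 41
  Partition 2: {45} vs {41,61} -> bundles 45, 102; min = 45
  Partition 3: {61} vs {41,45} -> bundles 61, 86; min = 61
Step 3: MMS = max(41, 45, 61) = 61

61


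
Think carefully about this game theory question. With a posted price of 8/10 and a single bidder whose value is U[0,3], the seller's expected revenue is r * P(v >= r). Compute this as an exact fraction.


Step 1: Posted price r = 4/5, value support [0,3]
Step 2: P(v >= r) = (3 - 4/5)/3 = 11/15
Step 3: Expected revenue = r * P(v >= r) = 4/5 * 11/15
Step 4: Revenue = 44/75

44/75


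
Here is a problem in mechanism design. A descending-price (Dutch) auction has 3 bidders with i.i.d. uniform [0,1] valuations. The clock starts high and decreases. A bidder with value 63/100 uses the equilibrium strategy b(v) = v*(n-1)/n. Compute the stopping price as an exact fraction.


Step 1: Dutch auctions are strategically equivalent to first-price auctions
Step 2: The equilibrium bid is b(v) = v*(n-1)/n
Step 3: b = 63/100 * 2/3
Step 4: b = 21/50

21/50


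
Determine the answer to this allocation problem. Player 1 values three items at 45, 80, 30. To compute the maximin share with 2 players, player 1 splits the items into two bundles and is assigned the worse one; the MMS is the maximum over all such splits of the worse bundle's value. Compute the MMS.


Step 1: Item values = 45, 80, 30
Step 2: Enumerate all 2-bundle partitions and take the smaller bundle:
  Partition 1: {45} vs {80,30} -> bundles 45, 110; min = 45
  Partition 2: {80} vs {45,30} -> bundles 80, 75; min = 75
  Partition 3: {30} vs {45,80} -> bundles 30, 125; min = 30
Step 3: MMS = max(45, 75, 30) = 75

75


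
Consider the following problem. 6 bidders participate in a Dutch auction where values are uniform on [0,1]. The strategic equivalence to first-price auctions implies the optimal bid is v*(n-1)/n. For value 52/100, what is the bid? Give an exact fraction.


Step 1: Dutch auctions are strategically equivalent to first-price auctions
Step 2: The equilibrium bid is b(v) = v*(n-1)/n
Step 3: b = 13/25 * 5/6
Step 4: b = 13/30

13/30


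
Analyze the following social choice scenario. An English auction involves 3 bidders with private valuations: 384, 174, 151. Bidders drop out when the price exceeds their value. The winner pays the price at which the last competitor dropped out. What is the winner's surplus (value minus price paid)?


Step 1: Identify the highest value: 384
Step 2: Identify the second-highest value: 174
Step 3: The final price = second-highest value = 174
Step 4: Surplus = 384 - 174 = 210

210


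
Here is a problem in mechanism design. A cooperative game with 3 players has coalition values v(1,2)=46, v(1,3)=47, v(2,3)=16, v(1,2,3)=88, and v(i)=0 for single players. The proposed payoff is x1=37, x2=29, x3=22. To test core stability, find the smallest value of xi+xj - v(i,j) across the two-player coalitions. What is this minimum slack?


Step 1: Slack for coalition (1,2): x1+x2 - v12 = 66 - 46 = 20
Step 2: Slack for coalition (1,3): x1+x3 - v13 = 59 - 47 = 12
Step 3: Slack for coalition (2,3): x2+x3 - v23 = 51 - 16 = 35
Step 4: Minimum slack = min(20, 12, 35) = 12, attained by (1,3); no pair can gain by deviating, so the allocation is in the core

12


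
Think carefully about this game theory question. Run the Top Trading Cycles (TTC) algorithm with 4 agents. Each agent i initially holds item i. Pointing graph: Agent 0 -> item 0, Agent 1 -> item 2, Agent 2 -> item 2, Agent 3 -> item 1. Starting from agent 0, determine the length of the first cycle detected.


Step 1: Trace the pointer graph from agent 0: 0 -> 0
Step 2: A cycle is detected when we revisit agent 0
Step 3: The cycle is: 0 -> 0
Step 4: Cycle length = 1

1


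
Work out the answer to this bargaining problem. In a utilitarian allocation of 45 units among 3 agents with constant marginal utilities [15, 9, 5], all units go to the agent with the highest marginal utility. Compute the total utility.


Step 1: The marginal utilities are [15, 9, 5]
Step 2: The highest marginal utility is 15
Step 3: All 45 units go to that agent
Step 4: Total utility = 15 * 45 = 675

675


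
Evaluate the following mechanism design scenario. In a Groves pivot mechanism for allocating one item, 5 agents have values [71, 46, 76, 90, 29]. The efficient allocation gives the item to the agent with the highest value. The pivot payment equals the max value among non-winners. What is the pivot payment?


Step 1: The efficient winner is agent 3 with value 90
Step 2: Other agents' values: [71, 46, 76, 29]
Step 3: Pivot payment = max(others) = 76
Step 4: The winner pays 76

76


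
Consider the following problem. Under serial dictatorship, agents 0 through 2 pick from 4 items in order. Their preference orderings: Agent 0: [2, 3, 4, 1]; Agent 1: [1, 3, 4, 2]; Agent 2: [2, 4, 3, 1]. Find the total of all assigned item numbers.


Step 1: Agent 0 picks item 2
Step 2: Agent 1 picks item 1
Step 3: Agent 2 picks item 4
Step 4: Sum = 2 + 1 + 4 = 7

7


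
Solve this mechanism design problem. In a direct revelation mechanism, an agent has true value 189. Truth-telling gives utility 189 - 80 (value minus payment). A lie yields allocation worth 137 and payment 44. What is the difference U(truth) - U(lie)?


Step 1: U(truth) = value - payment = 189 - 80 = 109
Step 2: U(lie) = allocation - payment = 137 - 44 = 93
Step 3: IC gap = 109 - 93 = 16

16


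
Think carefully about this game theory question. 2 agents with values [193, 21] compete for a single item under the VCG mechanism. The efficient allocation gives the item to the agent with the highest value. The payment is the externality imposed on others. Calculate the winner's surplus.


Step 1: The winner is the agent with the highest value: agent 0 with value 193
Step 2: Values of other agents: [21]
Step 3: VCG payment = max of others' values = 21
Step 4: Surplus = 193 - 21 = 172

172


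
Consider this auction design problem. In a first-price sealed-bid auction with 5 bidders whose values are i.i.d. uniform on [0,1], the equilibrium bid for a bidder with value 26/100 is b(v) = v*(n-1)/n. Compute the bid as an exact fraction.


Step 1: The symmetric BNE bidding function is b(v) = v * (n-1) / n
Step 2: Substitute v = 13/50 and n = 5
Step 3: b = 13/50 * 4/5
Step 4: b = 26/125

26/125


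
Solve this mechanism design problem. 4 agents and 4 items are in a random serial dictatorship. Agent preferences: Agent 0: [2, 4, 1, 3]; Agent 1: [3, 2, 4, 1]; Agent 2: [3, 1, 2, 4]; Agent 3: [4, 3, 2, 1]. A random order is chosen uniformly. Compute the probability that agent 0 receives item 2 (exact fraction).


Step 1: Agent 0 wants item 2
Step 2: There are 24 possible orderings of agents
Step 3: In 20 orderings, agent 0 gets item 2
Step 4: Probability = 20/24 = 5/6

5/6


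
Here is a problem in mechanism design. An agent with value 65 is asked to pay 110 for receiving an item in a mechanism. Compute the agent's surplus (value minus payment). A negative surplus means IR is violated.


Step 1: Surplus = value - payment = 65 - 110 = -45
Step 2: IR is violated (surplus < 0)

-45


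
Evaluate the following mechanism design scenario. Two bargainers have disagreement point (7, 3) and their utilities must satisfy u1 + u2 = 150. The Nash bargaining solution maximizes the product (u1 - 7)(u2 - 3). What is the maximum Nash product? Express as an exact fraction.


Step 1: The Nash solution splits surplus symmetrically above the disagreement point
Step 2: u1 = (total + d1 - d2)/2 = (150 + 7 - 3)/2 = 77
Step 3: u2 = (total - d1 + d2)/2 = (150 - 7 + 3)/2 = 73
Step 4: Nash product = (77 - 7) * (73 - 3)
Step 5: = 70 * 70 = 4900

4900


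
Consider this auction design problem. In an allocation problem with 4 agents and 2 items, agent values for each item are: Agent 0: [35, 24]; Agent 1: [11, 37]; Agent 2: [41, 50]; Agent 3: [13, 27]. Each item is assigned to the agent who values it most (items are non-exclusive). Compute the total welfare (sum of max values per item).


Step 1: For each item, find the maximum value among all agents.
Step 2: Item 0 -> Agent 2 (value 41)
Step 3: Item 1 -> Agent 2 (value 50)
Step 4: Total welfare = 41 + 50 = 91

91


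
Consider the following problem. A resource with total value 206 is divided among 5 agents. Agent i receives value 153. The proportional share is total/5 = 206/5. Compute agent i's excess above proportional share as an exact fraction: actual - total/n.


Step 1: Proportional share = 206/5
Step 2: Agent's actual allocation = 153
Step 3: Excess = 153 - 206/5 = 559/5

559/5


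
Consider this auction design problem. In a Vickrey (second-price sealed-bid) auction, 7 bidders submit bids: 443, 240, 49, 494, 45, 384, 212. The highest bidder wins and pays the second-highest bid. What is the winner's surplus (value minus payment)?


Step 1: Sort bids in descending order: 494, 443, 384, 240, 212, 49, 45
Step 2: The winning bid is the highest: 494
Step 3: The payment equals the second-highest bid: 443
Step 4: Surplus = winner's bid - payment = 494 - 443 = 51

51


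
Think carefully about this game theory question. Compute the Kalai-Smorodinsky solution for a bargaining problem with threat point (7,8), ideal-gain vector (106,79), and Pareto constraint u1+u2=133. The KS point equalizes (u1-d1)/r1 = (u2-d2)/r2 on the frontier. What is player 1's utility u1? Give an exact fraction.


Step 1: At the KS point, (u1-d1)/r1 = (u2-d2)/r2 = t and u1+u2 = 133
Step 2: u1 = d1 + r1*t and u2 = d2 + r2*t, so (d1 + r1*t) + (d2 + r2*t) = 133
Step 3: t = (133 - 7 - 8)/(106 + 79) = 118/185
Step 4: u1 = d1 + r1*t = 7 + 106 * 118/185 = 13803/185
Step 5: (Check: u2 = d2 + r2*t = 10802/185; u1+u2 = 13803/185 + 10802/185 = 133, on the frontier.)

13803/185


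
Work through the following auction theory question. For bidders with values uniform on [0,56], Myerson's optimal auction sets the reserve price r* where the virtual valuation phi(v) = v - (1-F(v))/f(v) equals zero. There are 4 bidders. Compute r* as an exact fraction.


Step 1: For U[0,56], F(v) = v/56 and f(v) = 1/56
Step 2: phi(v) = v - (1 - v/56)/(1/56) = v - (56 - v) = 2v - 56
Step 3: Set phi(r*) = 0: 2r* - 56 = 0
Step 4: r* = 56/2 = 28 (the number of bidders n = 4 does not enter)

28


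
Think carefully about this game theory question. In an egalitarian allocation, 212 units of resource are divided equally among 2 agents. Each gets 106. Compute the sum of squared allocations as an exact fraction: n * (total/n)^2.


Step 1: Each agent's share = 212/2 = 106
Step 2: Square of each share = (106)^2 = 11236
Step 3: Sum of squares = 2 * 11236 = 22472

22472


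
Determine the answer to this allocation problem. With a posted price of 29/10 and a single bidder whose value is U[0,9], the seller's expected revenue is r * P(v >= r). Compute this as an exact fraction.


Step 1: Posted price r = 29/10, value support [0,9]
Step 2: P(v >= r) = (9 - 29/10)/9 = 61/90
Step 3: Expected revenue = r * P(v >= r) = 29/10 * 61/90
Step 4: Revenue = 1769/900

1769/900


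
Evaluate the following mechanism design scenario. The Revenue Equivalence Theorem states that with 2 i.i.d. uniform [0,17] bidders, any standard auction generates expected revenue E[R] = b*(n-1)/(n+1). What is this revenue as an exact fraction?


Step 1: By Revenue Equivalence, expected revenue = b*(n-1)/(n+1)
Step 2: Substituting n = 2, b = 17
Step 3: Revenue = 17*(2-1)/(2+1) = 17*1/3
Step 4: Revenue = 17/3

17/3


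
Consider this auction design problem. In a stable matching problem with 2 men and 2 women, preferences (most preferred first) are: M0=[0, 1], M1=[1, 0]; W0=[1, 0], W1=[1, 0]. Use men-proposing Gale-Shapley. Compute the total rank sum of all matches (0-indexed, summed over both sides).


Step 1: Run Gale-Shapley (men propose, women hold best offer):
  M0 proposes to W0; she accepts
  M1 proposes to W1; she accepts
Step 2: Final matching: W0-M0, W1-M1
Step 3: 0-indexed ranks (man's rank of his match, then woman's): 0 + 1 + 0 + 0
Step 4: Total rank sum = 1

1


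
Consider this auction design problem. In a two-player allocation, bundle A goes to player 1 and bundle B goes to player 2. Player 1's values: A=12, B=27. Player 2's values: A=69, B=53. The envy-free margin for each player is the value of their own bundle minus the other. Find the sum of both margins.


Step 1: Player 1's margin = v1(A) - v1(B) = 12 - 27 = -15
Step 2: Player 2's margin = v2(B) - v2(A) = 53 - 69 = -16
Step 3: Total margin = -15 + -16 = -31

-31


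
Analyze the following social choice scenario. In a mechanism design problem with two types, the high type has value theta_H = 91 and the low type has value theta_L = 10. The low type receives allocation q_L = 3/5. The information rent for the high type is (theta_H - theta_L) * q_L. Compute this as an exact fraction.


Step 1: theta_H - theta_L = 91 - 10 = 81
Step 2: Information rent = (theta_H - theta_L) * q_L
Step 3: = 81 * 3/5
Step 4: = 243/5

243/5


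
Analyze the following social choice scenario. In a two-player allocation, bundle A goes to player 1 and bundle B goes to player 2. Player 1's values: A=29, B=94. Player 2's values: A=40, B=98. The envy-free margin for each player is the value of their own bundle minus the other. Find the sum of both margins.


Step 1: Player 1's margin = v1(A) - v1(B) = 29 - 94 = -65
Step 2: Player 2's margin = v2(B) - v2(A) = 98 - 40 = 58
Step 3: Total margin = -65 + 58 = -7

-7


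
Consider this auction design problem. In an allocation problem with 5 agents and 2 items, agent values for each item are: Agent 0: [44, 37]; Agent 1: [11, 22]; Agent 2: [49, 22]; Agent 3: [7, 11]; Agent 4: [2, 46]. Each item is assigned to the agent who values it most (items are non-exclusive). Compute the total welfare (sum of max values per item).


Step 1: For each item, find the maximum value among all agents.
Step 2: Item 0 -> Agent 2 (value 49)
Step 3: Item 1 -> Agent 4 (value 46)
Step 4: Total welfare = 49 + 46 = 95

95


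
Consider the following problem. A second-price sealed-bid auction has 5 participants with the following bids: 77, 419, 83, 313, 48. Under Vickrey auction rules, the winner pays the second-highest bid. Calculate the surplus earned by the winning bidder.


Step 1: Sort bids in descending order: 419, 313, 83, 77, 48
Step 2: The winning bid is the highest: 419
Step 3: The payment equals the second-highest bid: 313
Step 4: Surplus = winner's bid - payment = 419 - 313 = 106

106


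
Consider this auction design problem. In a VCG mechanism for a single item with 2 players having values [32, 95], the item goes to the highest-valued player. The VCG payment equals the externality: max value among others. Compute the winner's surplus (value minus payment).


Step 1: The winner is the agent with the highest value: agent 1 with value 95
Step 2: Values of other agents: [32]
Step 3: VCG payment = max of others' values = 32
Step 4: Surplus = 95 - 32 = 63

63


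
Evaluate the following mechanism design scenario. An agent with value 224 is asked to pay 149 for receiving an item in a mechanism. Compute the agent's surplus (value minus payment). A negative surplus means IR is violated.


Step 1: Surplus = value - payment = 224 - 149 = 75
Step 2: IR is satisfied (surplus >= 0)

75


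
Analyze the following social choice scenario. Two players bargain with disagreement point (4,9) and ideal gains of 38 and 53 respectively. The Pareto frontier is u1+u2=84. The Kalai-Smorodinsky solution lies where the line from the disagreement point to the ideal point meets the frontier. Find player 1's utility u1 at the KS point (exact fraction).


Step 1: At the KS point, (u1-d1)/r1 = (u2-d2)/r2 = t and u1+u2 = 84
Step 2: u1 = d1 + r1*t and u2 = d2 + r2*t, so (d1 + r1*t) + (d2 + r2*t) = 84
Step 3: t = (84 - 4 - 9)/(38 + 53) = 71/91
Step 4: u1 = d1 + r1*t = 4 + 38 * 71/91 = 3062/91
Step 5: (Check: u2 = d2 + r2*t = 4582/91; u1+u2 = 3062/91 + 4582/91 = 84, on the frontier.)

3062/91


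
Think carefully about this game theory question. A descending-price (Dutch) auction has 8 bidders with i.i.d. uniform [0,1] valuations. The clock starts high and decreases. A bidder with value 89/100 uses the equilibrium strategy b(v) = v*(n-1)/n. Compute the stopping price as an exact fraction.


Step 1: Dutch auctions are strategically equivalent to first-price auctions
Step 2: The equilibrium bid is b(v) = v*(n-1)/n
Step 3: b = 89/100 * 7/8
Step 4: b = 623/800

623/800


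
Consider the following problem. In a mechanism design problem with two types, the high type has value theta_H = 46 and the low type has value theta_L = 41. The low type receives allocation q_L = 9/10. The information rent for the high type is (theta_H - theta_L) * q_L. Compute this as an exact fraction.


Step 1: theta_H - theta_L = 46 - 41 = 5
Step 2: Information rent = (theta_H - theta_L) * q_L
Step 3: = 5 * 9/10
Step 4: = 9/2

9/2


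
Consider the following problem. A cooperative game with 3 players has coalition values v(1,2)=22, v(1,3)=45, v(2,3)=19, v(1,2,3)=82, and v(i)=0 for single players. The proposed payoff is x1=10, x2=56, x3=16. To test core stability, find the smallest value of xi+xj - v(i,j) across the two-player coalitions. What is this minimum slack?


Step 1: Slack for coalition (1,2): x1+x2 - v12 = 66 - 22 = 44
Step 2: Slack for coalition (1,3): x1+x3 - v13 = 26 - 45 = -19
Step 3: Slack for coalition (2,3): x2+x3 - v23 = 72 - 19 = 53
Step 4: Minimum slack = min(44, -19, 53) = -19, attained by (1,3); coalition (1,3) can block (slack < 0), so the allocation is not in the core

-19


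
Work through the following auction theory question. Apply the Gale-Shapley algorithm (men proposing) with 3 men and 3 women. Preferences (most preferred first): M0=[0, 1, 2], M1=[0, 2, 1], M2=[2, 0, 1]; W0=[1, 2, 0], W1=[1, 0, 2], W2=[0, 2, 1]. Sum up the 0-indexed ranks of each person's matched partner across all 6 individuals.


Step 1: Run Gale-Shapley (men propose, women hold best offer):
  M0 proposes to W0; she accepts
  M1 proposes to W0; she switches from M0
  M2 proposes to W2; she accepts
  M0 proposes to W1; she accepts
Step 2: Final matching: W0-M1, W1-M0, W2-M2
Step 3: 0-indexed ranks (man's rank of his match, then woman's): 0 + 0 + 1 + 1 + 0 + 1
Step 4: Total rank sum = 3

3
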